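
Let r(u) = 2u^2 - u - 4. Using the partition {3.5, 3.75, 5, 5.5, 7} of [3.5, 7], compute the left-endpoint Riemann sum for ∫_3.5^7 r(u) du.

126.71875

Subinterval widths: 0.25, 1.25, 0.5, 1.5.
Left endpoints: 3.5, 3.75, 5, 5.5.
r(3.5) = 17, r(3.75) = 20.375, r(5) = 41, r(5.5) = 51.
Sum = Σ Δu_i · r(u_i).
Sum = 126.71875.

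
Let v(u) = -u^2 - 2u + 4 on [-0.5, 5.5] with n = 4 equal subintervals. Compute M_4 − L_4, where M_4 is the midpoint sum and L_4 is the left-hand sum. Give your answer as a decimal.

M_4 = -60.375.
L_4 = -32.25.
M_4 − L_4 = -28.125.

-28.125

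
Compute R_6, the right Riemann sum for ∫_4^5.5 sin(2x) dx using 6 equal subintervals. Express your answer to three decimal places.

Δx = (5.5 − 4)/6 = 0.25.
Right endpoints: 4.25, 4.5, 4.75, 5, 5.25, 5.5.
f(4.25) ≈ 0.798, f(4.5) ≈ 0.412, f(4.75) ≈ -0.075, f(5) ≈ -0.544, f(5.25) ≈ -0.880, f(5.5) ≈ -1.000.
Sum = Δx · [f(4.25) + f(4.5) + f(4.75) + ...].
Sum ≈ -0.322.

-0.322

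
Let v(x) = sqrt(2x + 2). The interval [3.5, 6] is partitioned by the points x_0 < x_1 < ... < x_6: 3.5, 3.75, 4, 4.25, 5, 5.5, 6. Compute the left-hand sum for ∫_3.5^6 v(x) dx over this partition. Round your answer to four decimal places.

8.2762

Subinterval widths: 0.25, 0.25, 0.25, 0.75, 0.5, 0.5.
Left endpoints: 3.5, 3.75, 4, 4.25, 5, 5.5.
v(3.5) ≈ 3.0000, v(3.75) ≈ 3.0822, v(4) ≈ 3.1623, v(4.25) ≈ 3.2404, v(5) ≈ 3.4641, v(5.5) ≈ 3.6056.
Sum = Σ Δx_i · v(x_i).
Sum ≈ 8.2762.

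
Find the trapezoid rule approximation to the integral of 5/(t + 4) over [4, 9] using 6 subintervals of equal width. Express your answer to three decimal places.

Δt = (9 − 4)/6 = 5/6.
f(4) = 0.625, f(29/6) = 30/53, f(17/3) = 15/29, f(6.5) = 10/21, f(22/3) = 15/34, f(49/6) = 30/73, f(9) = 5/13.
T_6 = (Δt/2)·[f(t_0) + 2f(t_1) + ... + 2f(t_{5}) + f(t_6)].
Sum ≈ 2.430.

2.430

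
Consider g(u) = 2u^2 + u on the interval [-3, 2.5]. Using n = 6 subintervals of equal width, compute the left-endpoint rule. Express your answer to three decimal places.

Δu = (2.5 − (-3))/6 = 11/12.
Left endpoints: -3, -25/12, -7/6, -0.25, 2/3, 19/12.
g(-3) = 15, g(-25/12) = 475/72, g(-7/6) = 14/9, g(-0.25) = -0.125, g(2/3) = 14/9, g(19/12) = 475/72.
Sum = Δu · [g(-3) + g(-25/12) + g(-7/6) + ...].
Sum ≈ 28.582.

28.582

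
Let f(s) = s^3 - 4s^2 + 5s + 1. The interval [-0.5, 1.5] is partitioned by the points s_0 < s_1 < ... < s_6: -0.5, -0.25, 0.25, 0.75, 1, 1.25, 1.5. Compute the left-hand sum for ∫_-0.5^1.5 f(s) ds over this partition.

2.3125

Subinterval widths: 0.25, 0.5, 0.5, 0.25, 0.25, 0.25.
Left endpoints: -0.5, -0.25, 0.25, 0.75, 1, 1.25.
f(-0.5) = -2.625, f(-0.25) = -0.515625, f(0.25) = 2.015625, f(0.75) = 2.921875, f(1) = 3, f(1.25) = 2.953125.
Sum = Σ Δs_i · f(s_i).
Sum = 2.3125.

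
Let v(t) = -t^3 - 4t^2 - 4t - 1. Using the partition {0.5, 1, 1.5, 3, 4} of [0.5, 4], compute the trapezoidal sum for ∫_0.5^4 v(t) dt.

Subinterval widths: 0.5, 0.5, 1.5, 1.
v(0.5) = -4.125, v(1) = -10, v(1.5) = -19.375, v(3) = -76, v(4) = -145.
On each subinterval the trapezoid contributes (Δt_i/2)·[v(t_{i-1}) + v(t_i)].
Sum = -192.90625.

-192.90625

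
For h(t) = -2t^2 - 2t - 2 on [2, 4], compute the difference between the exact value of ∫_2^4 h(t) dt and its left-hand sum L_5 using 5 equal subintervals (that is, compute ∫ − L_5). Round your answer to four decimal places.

-5.4933

Exact integral: ∫_2^4 h(t) dt ≈ -53.333333.
L_5 = -47.84.
Error ≈ -53.333333 − (-47.84) ≈ -5.4933.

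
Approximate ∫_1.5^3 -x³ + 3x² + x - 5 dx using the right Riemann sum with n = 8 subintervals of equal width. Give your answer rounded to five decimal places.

0.30688

Δx = (3 − 1.5)/8 = 0.1875.
Right endpoints: 1.6875, 1.875, 2.0625, 2.25, 2.4375, 2.625, 2.8125, 3.
f(1.6875) = 1741/4096, f(1.875) = 425/512, f(2.0625) = 4303/4096, f(2.25) = 1.046875, f(2.4375) = 3193/4096, f(2.625) = 107/512, f(2.8125) = -2885/4096, f(3) = -2.
Sum = Δx · [f(1.6875) + f(1.875) + f(2.0625) + ...].
Sum ≈ 0.30688.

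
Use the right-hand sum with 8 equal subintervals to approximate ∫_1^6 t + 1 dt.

Δt = (6 − 1)/8 = 0.625.
Right endpoints: 1.625, 2.25, 2.875, 3.5, 4.125, 4.75, 5.375, 6.
f(1.625) = 2.625, f(2.25) = 3.25, f(2.875) = 3.875, f(3.5) = 4.5, f(4.125) = 5.125, f(4.75) = 5.75, f(5.375) = 6.375, f(6) = 7.
Sum = Δt · [f(1.625) + f(2.25) + f(2.875) + ...].
Sum = 24.0625.

24.0625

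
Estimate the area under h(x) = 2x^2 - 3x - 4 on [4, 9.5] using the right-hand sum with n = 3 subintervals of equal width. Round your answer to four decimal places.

522.7037

Δx = (9.5 − 4)/3 = 11/6.
Right endpoints: 35/6, 23/3, 9.5.
h(35/6) = 419/9, h(23/3) = 815/9, h(9.5) = 148.
Sum = Δx · [h(35/6) + h(23/3) + h(9.5)].
Sum ≈ 522.7037.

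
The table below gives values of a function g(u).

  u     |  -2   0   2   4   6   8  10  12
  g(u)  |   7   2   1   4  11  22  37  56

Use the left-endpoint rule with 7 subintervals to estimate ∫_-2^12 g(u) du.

Δu = 2.
Sum = 2·[7 + 2 + 1 + 4 + 11 + 22 + 37] = 168.

168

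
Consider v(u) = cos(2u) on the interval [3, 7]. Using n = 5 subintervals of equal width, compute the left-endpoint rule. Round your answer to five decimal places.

0.82276

Δu = (7 − 3)/5 = 0.8.
Left endpoints: 3, 3.8, 4.6, 5.4, 6.2.
v(3) ≈ 0.96017, v(3.8) ≈ 0.25126, v(4.6) ≈ -0.97484, v(5.4) ≈ -0.19433, v(6.2) ≈ 0.98619.
Sum = Δu · [v(3) + v(3.8) + v(4.6) + v(5.4) + v(6.2)].
Sum ≈ 0.82276.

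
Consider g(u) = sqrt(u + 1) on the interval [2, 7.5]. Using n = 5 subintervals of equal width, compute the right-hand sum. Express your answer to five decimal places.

13.69604

Δu = (7.5 − 2)/5 = 1.1.
Right endpoints: 3.1, 4.2, 5.3, 6.4, 7.5.
g(3.1) ≈ 2.02485, g(4.2) ≈ 2.28035, g(5.3) ≈ 2.50998, g(6.4) ≈ 2.72029, g(7.5) ≈ 2.91548.
Sum = Δu · [g(3.1) + g(4.2) + g(5.3) + g(6.4) + g(7.5)].
Sum ≈ 13.69604.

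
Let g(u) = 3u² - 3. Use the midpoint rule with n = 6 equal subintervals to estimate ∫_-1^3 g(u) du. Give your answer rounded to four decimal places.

15.5556

Δu = (3 − (-1))/6 = 2/3.
Midpoints: -2/3, 0, 2/3, 4/3, 2, 8/3.
g(-2/3) = -5/3, g(0) = -3, g(2/3) = -5/3, g(4/3) = 7/3, g(2) = 9, g(8/3) = 55/3.
Sum = Δu · [g(-2/3) + g(0) + g(2/3) + ...].
Sum ≈ 15.5556.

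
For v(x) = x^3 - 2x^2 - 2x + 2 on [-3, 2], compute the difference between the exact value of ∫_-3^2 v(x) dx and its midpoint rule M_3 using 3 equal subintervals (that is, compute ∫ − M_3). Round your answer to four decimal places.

-4.0509

Exact integral: ∫_-3^2 v(x) dx ≈ -24.583333.
M_3 ≈ -20.532407.
Error ≈ -24.583333 − (-20.532407) ≈ -4.0509.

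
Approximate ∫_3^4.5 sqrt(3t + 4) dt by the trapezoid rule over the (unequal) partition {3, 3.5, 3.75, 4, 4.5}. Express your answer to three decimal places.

5.851

Subinterval widths: 0.5, 0.25, 0.25, 0.5.
f(3) ≈ 3.606, f(3.5) ≈ 3.808, f(3.75) ≈ 3.905, f(4) ≈ 4.000, f(4.5) ≈ 4.183.
On each subinterval the trapezoid contributes (Δt_i/2)·[f(t_{i-1}) + f(t_i)].
Sum ≈ 5.851.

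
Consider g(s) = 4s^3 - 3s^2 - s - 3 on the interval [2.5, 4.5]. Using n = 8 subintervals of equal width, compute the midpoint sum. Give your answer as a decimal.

Δs = (4.5 − 2.5)/8 = 0.25.
Midpoints: 2.625, 2.875, 3.125, 3.375, 3.625, 3.875, 4.125, 4.375.
g(2.625) = 46.0546875, g(2.875) = 64.3828125, g(3.125) = 86.6484375, g(3.375) = 113.2265625, g(3.625) = 144.4921875, g(3.875) = 180.8203125, g(4.125) = 222.5859375, g(4.375) = 270.1640625.
Sum = Δs · [g(2.625) + g(2.875) + g(3.125) + ...].
Sum = 282.09375.

282.09375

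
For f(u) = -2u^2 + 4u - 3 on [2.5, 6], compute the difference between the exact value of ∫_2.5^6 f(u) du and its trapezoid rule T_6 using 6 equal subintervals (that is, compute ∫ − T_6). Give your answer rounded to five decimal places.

Exact integral: ∫_2.5^6 f(u) du ≈ -84.5833333.
T_6 ≈ -84.9803241.
Error ≈ -84.5833333 − (-84.9803241) ≈ 0.39699.

0.39699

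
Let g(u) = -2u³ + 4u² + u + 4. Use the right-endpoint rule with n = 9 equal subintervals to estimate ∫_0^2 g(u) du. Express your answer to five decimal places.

Δu = (2 − 0)/9 = 2/9.
Right endpoints: 2/9, 4/9, 2/3, 8/9, 10/9, 4/3, 14/9, 16/9, 2.
g(2/9) = 3206/729, g(4/9) = 3688/729, g(2/3) = 158/27, g(8/9) = 4844/729, g(10/9) = 5326/729, g(4/3) = 208/27, g(14/9) = 5618/729, g(16/9) = 5236/729, g(2) = 6.
Sum = Δu · [g(2/9) + g(4/9) + g(2/3) + ...].
Sum ≈ 12.85597.

12.85597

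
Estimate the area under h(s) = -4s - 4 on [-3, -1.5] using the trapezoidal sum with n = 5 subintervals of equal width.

7.5

Δs = (-1.5 − (-3))/5 = 0.3.
h(-3) = 8, h(-2.7) = 6.8, h(-2.4) = 5.6, h(-2.1) = 4.4, h(-1.8) = 3.2, h(-1.5) = 2.
T_5 = (Δs/2)·[h(s_0) + 2h(s_1) + ... + 2h(s_{4}) + h(s_5)].
Sum = 7.5.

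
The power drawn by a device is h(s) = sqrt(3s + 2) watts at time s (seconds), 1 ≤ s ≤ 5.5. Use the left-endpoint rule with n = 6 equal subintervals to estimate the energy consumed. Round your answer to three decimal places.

14.409

Δs = (5.5 − 1)/6 = 0.75.
Left endpoints: 1, 1.75, 2.5, 3.25, 4, 4.75.
h(1) ≈ 2.236, h(1.75) ≈ 2.693, h(2.5) ≈ 3.082, h(3.25) ≈ 3.428, h(4) ≈ 3.742, h(4.75) ≈ 4.031.
Sum = Δs · [h(1) + h(1.75) + h(2.5) + ...].
Sum ≈ 14.409.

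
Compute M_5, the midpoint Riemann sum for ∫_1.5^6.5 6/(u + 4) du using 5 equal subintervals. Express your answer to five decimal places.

3.87381

Δu = (6.5 − 1.5)/5 = 1.
Midpoints: 2, 3, 4, 5, 6.
f(2) = 1, f(3) = 6/7, f(4) = 0.75, f(5) = 2/3, f(6) = 0.6.
Sum = Δu · [f(2) + f(3) + f(4) + f(5) + f(6)].
Sum ≈ 3.87381.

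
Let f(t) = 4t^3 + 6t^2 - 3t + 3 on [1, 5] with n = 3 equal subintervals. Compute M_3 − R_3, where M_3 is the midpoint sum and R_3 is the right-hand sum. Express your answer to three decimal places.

-493.333

M_3 ≈ 823.11111.
R_3 ≈ 1316.44444.
M_3 − R_3 ≈ -493.333.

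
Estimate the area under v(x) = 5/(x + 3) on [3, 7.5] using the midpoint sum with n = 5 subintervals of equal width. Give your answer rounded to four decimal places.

Δx = (7.5 − 3)/5 = 0.9.
Midpoints: 3.45, 4.35, 5.25, 6.15, 7.05.
v(3.45) = 100/129, v(4.35) = 100/147, v(5.25) = 20/33, v(6.15) = 100/183, v(7.05) = 100/201.
Sum = Δx · [v(3.45) + v(4.35) + v(5.25) + v(6.15) + v(7.05)].
Sum ≈ 2.7949.

2.7949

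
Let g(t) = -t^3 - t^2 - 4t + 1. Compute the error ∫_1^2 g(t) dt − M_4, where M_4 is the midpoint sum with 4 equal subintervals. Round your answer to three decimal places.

Exact integral: ∫_1^2 g(t) dt ≈ -11.08333.
M_4 = -11.0546875.
Error ≈ -11.08333 − (-11.0546875) ≈ -0.029.

-0.029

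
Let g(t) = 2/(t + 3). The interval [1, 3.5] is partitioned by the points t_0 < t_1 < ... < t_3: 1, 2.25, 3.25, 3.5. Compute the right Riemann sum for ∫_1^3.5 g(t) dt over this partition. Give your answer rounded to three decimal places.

0.873

Subinterval widths: 1.25, 1, 0.25.
Right endpoints: 2.25, 3.25, 3.5.
g(2.25) = 8/21, g(3.25) = 0.32, g(3.5) = 4/13.
Sum = Σ Δt_i · g(t_i).
Sum ≈ 0.873.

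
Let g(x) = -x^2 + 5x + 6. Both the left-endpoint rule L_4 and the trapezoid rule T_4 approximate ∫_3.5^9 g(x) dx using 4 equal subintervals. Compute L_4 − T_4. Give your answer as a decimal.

28.359375

L_4 = 2.79296875.
T_4 = -25.56640625.
L_4 − T_4 = 28.359375.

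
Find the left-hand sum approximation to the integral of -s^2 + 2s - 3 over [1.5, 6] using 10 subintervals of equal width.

Δs = (6 − 1.5)/10 = 0.45.
Left endpoints: 1.5, 1.95, 2.4, 2.85, 3.3, 3.75, 4.2, 4.65, 5.1, 5.55.
f(1.5) = -2.25, f(1.95) = -2.9025, f(2.4) = -3.96, f(2.85) = -5.4225, f(3.3) = -7.29, f(3.75) = -9.5625, f(4.2) = -12.24, f(4.65) = -15.3225, f(5.1) = -18.81, f(5.55) = -22.7025.
Sum = Δs · [f(1.5) + f(1.95) + f(2.4) + ...].
Sum = -45.208125.

-45.208125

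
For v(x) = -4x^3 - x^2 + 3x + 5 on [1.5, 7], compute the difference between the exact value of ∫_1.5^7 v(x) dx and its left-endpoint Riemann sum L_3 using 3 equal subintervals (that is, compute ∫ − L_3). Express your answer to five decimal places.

-1112.80787

Exact integral: ∫_1.5^7 v(x) dx ≈ -2411.5208333.
L_3 ≈ -1298.7129630.
Error ≈ -2411.5208333 − (-1298.7129630) ≈ -1112.80787.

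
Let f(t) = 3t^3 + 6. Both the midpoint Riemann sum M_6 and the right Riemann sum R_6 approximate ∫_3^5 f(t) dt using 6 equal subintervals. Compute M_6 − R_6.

M_6 ≈ 419.333333.
R_6 ≈ 470.333333.
M_6 − R_6 = -51.

-51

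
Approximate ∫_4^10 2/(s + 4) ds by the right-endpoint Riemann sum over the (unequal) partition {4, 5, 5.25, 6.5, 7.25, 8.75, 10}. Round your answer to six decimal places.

Subinterval widths: 1, 0.25, 1.25, 0.75, 1.5, 1.25.
Right endpoints: 5, 5.25, 6.5, 7.25, 8.75, 10.
f(5) = 2/9, f(5.25) = 8/37, f(6.5) = 4/21, f(7.25) = 8/45, f(8.75) = 8/51, f(10) = 1/7.
Sum = Σ Δs_i · f(s_i).
Sum ≈ 1.061570.

1.061570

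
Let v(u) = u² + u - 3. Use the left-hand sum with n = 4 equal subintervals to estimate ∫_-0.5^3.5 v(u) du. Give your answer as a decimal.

1

Δu = (3.5 − (-0.5))/4 = 1.
Left endpoints: -0.5, 0.5, 1.5, 2.5.
v(-0.5) = -3.25, v(0.5) = -2.25, v(1.5) = 0.75, v(2.5) = 5.75.
Sum = Δu · [v(-0.5) + v(0.5) + v(1.5) + v(2.5)].
Sum = 1.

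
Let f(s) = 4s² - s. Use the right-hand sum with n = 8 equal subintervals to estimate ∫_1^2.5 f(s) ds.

Δs = (2.5 − 1)/8 = 0.1875.
Right endpoints: 1.1875, 1.375, 1.5625, 1.75, 1.9375, 2.125, 2.3125, 2.5.
f(1.1875) = 4.453125, f(1.375) = 6.1875, f(1.5625) = 8.203125, f(1.75) = 10.5, f(1.9375) = 13.078125, f(2.125) = 15.9375, f(2.3125) = 19.078125, f(2.5) = 22.5.
Sum = Δs · [f(1.1875) + f(1.375) + f(1.5625) + ...].
Sum = 18.73828125.

18.73828125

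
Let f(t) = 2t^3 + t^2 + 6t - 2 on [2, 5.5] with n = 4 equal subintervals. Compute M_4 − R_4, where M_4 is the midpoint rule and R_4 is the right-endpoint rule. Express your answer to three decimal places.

M_4 ≈ 568.82520.
R_4 ≈ 743.81836.
M_4 − R_4 ≈ -174.993.

-174.993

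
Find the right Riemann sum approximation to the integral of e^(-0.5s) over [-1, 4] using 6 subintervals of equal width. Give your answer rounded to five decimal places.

2.43986

Δs = (4 − (-1))/6 = 5/6.
Right endpoints: -1/6, 2/3, 1.5, 7/3, 19/6, 4.
f(-1/6) ≈ 1.08690, f(2/3) ≈ 0.71653, f(1.5) ≈ 0.47237, f(7/3) ≈ 0.31140, f(19/6) ≈ 0.20529, f(4) ≈ 0.13534.
Sum = Δs · [f(-1/6) + f(2/3) + f(1.5) + ...].
Sum ≈ 2.43986.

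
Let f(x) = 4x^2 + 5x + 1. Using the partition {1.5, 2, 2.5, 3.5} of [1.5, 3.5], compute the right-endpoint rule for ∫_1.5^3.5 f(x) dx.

Subinterval widths: 0.5, 0.5, 1.
Right endpoints: 2, 2.5, 3.5.
f(2) = 27, f(2.5) = 38.5, f(3.5) = 67.5.
Sum = Σ Δx_i · f(x_i).
Sum = 100.25.

100.25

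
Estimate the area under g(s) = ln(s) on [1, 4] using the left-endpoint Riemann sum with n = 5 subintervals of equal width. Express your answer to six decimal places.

Δs = (4 − 1)/5 = 0.6.
Left endpoints: 1, 1.6, 2.2, 2.8, 3.4.
g(1) ≈ 0.000000, g(1.6) ≈ 0.470004, g(2.2) ≈ 0.788457, g(2.8) ≈ 1.029619, g(3.4) ≈ 1.223775.
Sum = Δs · [g(1) + g(1.6) + g(2.2) + g(2.8) + g(3.4)].
Sum ≈ 2.107114.

2.107114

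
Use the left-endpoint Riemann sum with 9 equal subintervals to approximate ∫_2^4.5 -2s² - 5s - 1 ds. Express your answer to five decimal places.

Δs = (4.5 − 2)/9 = 5/18.
Left endpoints: 2, 41/18, 23/9, 17/6, 28/9, 61/18, 11/3, 71/18, 38/9.
f(2) = -19, f(41/18) = -1844/81, f(23/9) = -2174/81, f(17/6) = -281/9, f(28/9) = -2909/81, f(61/18) = -3314/81, f(11/3) = -416/9, f(71/18) = -4199/81, f(38/9) = -4679/81.
Sum = Δs · [f(2) + f(41/18) + f(23/9) + ...].
Sum ≈ -92.35597.

-92.35597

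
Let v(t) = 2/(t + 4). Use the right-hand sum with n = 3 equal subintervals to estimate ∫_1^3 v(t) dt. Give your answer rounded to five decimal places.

Δt = (3 − 1)/3 = 2/3.
Right endpoints: 5/3, 7/3, 3.
v(5/3) = 6/17, v(7/3) = 6/19, v(3) = 2/7.
Sum = Δt · [v(5/3) + v(7/3) + v(3)].
Sum ≈ 0.63630.

0.63630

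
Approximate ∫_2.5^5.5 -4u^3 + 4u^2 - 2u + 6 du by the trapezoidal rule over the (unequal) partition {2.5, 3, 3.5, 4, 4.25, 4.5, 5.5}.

-692.765625

Subinterval widths: 0.5, 0.5, 0.5, 0.25, 0.25, 1.
f(2.5) = -36.5, f(3) = -72, f(3.5) = -123.5, f(4) = -194, f(4.25) = -237.3125, f(4.5) = -286.5, f(5.5) = -549.5.
On each subinterval the trapezoid contributes (Δu_i/2)·[f(u_{i-1}) + f(u_i)].
Sum = -692.765625.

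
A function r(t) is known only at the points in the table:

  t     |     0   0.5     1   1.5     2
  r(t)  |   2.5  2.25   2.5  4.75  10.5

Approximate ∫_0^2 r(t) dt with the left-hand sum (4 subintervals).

6

Δt = 0.5.
Sum = 0.5·[2.5 + 2.25 + 2.5 + 4.75] = 6.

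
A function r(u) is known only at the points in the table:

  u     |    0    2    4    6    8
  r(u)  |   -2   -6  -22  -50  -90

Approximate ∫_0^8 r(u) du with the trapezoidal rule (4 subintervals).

Δu = 2.
T_4 = (2/2)·[(-2) + 2·(-6) + 2·(-22) + 2·(-50) + (-90)] = -248.

-248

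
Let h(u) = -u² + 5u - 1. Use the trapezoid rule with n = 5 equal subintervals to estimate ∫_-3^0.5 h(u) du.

Δu = (0.5 − (-3))/5 = 0.7.
h(-3) = -25, h(-2.3) = -17.79, h(-1.6) = -11.56, h(-0.9) = -6.31, h(-0.2) = -2.04, h(0.5) = 1.25.
T_5 = (Δu/2)·[h(u_0) + 2h(u_1) + ... + 2h(u_{4}) + h(u_5)].
Sum = -34.7025.

-34.7025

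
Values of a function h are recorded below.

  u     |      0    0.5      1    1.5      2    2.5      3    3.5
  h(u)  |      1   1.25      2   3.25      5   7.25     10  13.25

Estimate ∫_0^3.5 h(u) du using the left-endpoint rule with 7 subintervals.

14.875

Δu = 0.5.
Sum = 0.5·[1 + 1.25 + 2 + 3.25 + 5 + 7.25 + 10] = 14.875.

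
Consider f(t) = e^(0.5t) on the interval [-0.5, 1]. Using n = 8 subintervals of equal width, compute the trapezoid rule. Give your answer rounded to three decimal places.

Δt = (1 − (-0.5))/8 = 0.1875.
f(-0.5) ≈ 0.779, f(-0.3125) ≈ 0.855, f(-0.125) ≈ 0.939, f(0.0625) ≈ 1.032, f(0.25) ≈ 1.133, f(0.4375) ≈ 1.245, f(0.625) ≈ 1.367, f(0.8125) ≈ 1.501, f(1) ≈ 1.649.
T_8 = (Δt/2)·[f(t_0) + 2f(t_1) + ... + 2f(t_{7}) + f(t_8)].
Sum ≈ 1.741.

1.741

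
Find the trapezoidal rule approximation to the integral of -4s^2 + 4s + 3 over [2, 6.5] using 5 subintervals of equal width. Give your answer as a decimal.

-267.93

Δs = (6.5 − 2)/5 = 0.9.
f(2) = -5, f(2.9) = -19.04, f(3.8) = -39.56, f(4.7) = -66.56, f(5.6) = -100.04, f(6.5) = -140.
T_5 = (Δs/2)·[f(s_0) + 2f(s_1) + ... + 2f(s_{4}) + f(s_5)].
Sum = -267.93.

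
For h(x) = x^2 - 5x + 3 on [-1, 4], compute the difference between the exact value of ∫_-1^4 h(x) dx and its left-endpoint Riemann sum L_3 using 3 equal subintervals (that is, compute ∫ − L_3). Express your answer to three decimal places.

Exact integral: ∫_-1^4 h(x) dx ≈ -0.83333.
L_3 ≈ 9.81481.
Error ≈ -0.83333 − 9.81481 ≈ -10.648.

-10.648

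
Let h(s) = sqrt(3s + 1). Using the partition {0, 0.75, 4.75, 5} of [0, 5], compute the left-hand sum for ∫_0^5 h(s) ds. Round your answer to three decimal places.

8.937

Subinterval widths: 0.75, 4, 0.25.
Left endpoints: 0, 0.75, 4.75.
h(0) ≈ 1.000, h(0.75) ≈ 1.803, h(4.75) ≈ 3.905.
Sum = Σ Δs_i · h(s_i).
Sum ≈ 8.937.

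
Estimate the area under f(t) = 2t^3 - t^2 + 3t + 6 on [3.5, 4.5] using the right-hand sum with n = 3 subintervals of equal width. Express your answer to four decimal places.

147.5926

Δt = (4.5 − 3.5)/3 = 1/3.
Right endpoints: 23/6, 25/6, 4.5.
f(23/6) = 6235/54, f(25/6) = 3937/27, f(4.5) = 181.5.
Sum = Δt · [f(23/6) + f(25/6) + f(4.5)].
Sum ≈ 147.5926.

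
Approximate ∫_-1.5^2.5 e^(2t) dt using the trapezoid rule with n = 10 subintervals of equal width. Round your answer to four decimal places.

Δt = (2.5 − (-1.5))/10 = 0.4.
f(-1.5) ≈ 0.0498, f(-1.1) ≈ 0.1108, f(-0.7) ≈ 0.2466, f(-0.3) ≈ 0.5488, f(0.1) ≈ 1.2214, f(0.5) ≈ 2.7183, f(0.9) ≈ 6.0496, f(1.3) ≈ 13.4637, f(1.7) ≈ 29.9641, f(2.1) ≈ 66.6863, f(2.5) ≈ 148.4132.
T_10 = (Δt/2)·[f(t_0) + 2f(t_1) + ... + 2f(t_{9}) + f(t_10)].
Sum ≈ 78.0965.

78.0965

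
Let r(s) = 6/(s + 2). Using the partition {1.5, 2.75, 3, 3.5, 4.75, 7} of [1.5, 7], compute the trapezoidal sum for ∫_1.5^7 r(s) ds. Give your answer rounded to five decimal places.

5.72890

Subinterval widths: 1.25, 0.25, 0.5, 1.25, 2.25.
r(1.5) = 12/7, r(2.75) = 24/19, r(3) = 1.2, r(3.5) = 12/11, r(4.75) = 8/9, r(7) = 2/3.
On each subinterval the trapezoid contributes (Δs_i/2)·[r(s_{i-1}) + r(s_i)].
Sum ≈ 5.72890.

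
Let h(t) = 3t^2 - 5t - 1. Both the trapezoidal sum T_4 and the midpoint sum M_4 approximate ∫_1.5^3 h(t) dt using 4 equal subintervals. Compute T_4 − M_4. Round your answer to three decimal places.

0.158

T_4 = 5.35546875.
M_4 ≈ 5.19727.
T_4 − M_4 ≈ 0.158.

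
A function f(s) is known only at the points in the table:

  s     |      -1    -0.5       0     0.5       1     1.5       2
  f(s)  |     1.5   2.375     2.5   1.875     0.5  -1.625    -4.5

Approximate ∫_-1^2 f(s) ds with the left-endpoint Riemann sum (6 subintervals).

3.5625

Δs = 0.5.
Sum = 0.5·[1.5 + 2.375 + 2.5 + 1.875 + 0.5 + (-1.625)] = 3.5625.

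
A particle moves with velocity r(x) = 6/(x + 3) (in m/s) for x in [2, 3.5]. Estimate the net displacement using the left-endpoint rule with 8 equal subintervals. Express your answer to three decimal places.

Δx = (3.5 − 2)/8 = 0.1875.
Left endpoints: 2, 2.1875, 2.375, 2.5625, 2.75, 2.9375, 3.125, 3.3125.
r(2) = 1.2, r(2.1875) = 96/83, r(2.375) = 48/43, r(2.5625) = 96/89, r(2.75) = 24/23, r(2.9375) = 96/95, r(3.125) = 48/49, r(3.3125) = 96/101.
Sum = Δx · [r(2) + r(2.1875) + r(2.375) + ...].
Sum ≈ 1.600.

1.600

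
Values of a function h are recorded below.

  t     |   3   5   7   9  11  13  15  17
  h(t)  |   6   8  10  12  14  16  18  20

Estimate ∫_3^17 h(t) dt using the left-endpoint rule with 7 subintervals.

Δt = 2.
Sum = 2·[6 + 8 + 10 + 12 + 14 + 16 + 18] = 168.

168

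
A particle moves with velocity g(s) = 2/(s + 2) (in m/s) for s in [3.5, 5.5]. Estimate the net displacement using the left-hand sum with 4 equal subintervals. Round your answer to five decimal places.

Δs = (5.5 − 3.5)/4 = 0.5.
Left endpoints: 3.5, 4, 4.5, 5.
g(3.5) = 4/11, g(4) = 1/3, g(4.5) = 4/13, g(5) = 2/7.
Sum = Δs · [g(3.5) + g(4) + g(4.5) + g(5)].
Sum ≈ 0.64519.

0.64519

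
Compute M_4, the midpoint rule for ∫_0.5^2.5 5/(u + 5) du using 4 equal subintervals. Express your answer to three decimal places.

1.550

Δu = (2.5 − 0.5)/4 = 0.5.
Midpoints: 0.75, 1.25, 1.75, 2.25.
f(0.75) = 20/23, f(1.25) = 0.8, f(1.75) = 20/27, f(2.25) = 20/29.
Sum = Δu · [f(0.75) + f(1.25) + f(1.75) + f(2.25)].
Sum ≈ 1.550.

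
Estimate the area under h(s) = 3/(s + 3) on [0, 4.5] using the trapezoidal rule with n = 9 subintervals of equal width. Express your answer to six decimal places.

2.754687

Δs = (4.5 − 0)/9 = 0.5.
h(0) = 1, h(0.5) = 6/7, h(1) = 0.75, h(1.5) = 2/3, h(2) = 0.6, h(2.5) = 6/11, h(3) = 0.5, h(3.5) = 6/13, h(4) = 3/7, h(4.5) = 0.4.
T_9 = (Δs/2)·[h(s_0) + 2h(s_1) + ... + 2h(s_{8}) + h(s_9)].
Sum ≈ 2.754687.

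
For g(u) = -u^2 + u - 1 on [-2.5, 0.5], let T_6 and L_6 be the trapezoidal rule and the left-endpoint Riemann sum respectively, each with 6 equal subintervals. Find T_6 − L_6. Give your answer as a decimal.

T_6 = -11.375.
L_6 = -13.625.
T_6 − L_6 = 2.25.

2.25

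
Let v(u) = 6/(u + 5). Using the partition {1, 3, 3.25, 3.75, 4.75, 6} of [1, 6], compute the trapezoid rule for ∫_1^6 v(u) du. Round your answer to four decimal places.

Subinterval widths: 2, 0.25, 0.5, 1, 1.25.
v(1) = 1, v(3) = 0.75, v(3.25) = 8/11, v(3.75) = 24/35, v(4.75) = 8/13, v(6) = 6/11.
On each subinterval the trapezoid contributes (Δu_i/2)·[v(u_{i-1}) + v(u_i)].
Sum ≈ 3.6640.

3.6640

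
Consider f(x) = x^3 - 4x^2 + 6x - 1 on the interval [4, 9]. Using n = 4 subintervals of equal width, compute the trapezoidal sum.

Δx = (9 − 4)/4 = 1.25.
f(4) = 23, f(5.25) = 64.953125, f(6.5) = 143.625, f(7.75) = 270.734375, f(9) = 458.
T_4 = (Δx/2)·[f(x_0) + 2f(x_1) + 2f(x_2) + 2f(x_3) + f(x_4)].
Sum = 899.765625.

899.765625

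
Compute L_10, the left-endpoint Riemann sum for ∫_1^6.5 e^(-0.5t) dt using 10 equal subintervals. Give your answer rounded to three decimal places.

1.299

Δt = (6.5 − 1)/10 = 0.55.
Left endpoints: 1, 1.55, 2.1, 2.65, 3.2, 3.75, 4.3, 4.85, 5.4, 5.95.
f(1) ≈ 0.607, f(1.55) ≈ 0.461, f(2.1) ≈ 0.350, f(2.65) ≈ 0.266, f(3.2) ≈ 0.202, f(3.75) ≈ 0.153, f(4.3) ≈ 0.116, f(4.85) ≈ 0.088, f(5.4) ≈ 0.067, f(5.95) ≈ 0.051.
Sum = Δt · [f(1) + f(1.55) + f(2.1) + ...].
Sum ≈ 1.299.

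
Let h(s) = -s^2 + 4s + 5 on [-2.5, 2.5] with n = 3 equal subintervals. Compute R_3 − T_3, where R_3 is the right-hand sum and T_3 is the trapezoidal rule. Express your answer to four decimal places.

R_3 ≈ 28.935185.
T_3 ≈ 12.268519.
R_3 − T_3 ≈ 16.6667.

16.6667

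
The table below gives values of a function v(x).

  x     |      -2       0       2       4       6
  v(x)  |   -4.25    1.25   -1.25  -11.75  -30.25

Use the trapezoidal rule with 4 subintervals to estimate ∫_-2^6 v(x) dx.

Δx = 2.
T_4 = (2/2)·[(-4.25) + 2·1.25 + 2·(-1.25) + 2·(-11.75) + (-30.25)] = -58.

-58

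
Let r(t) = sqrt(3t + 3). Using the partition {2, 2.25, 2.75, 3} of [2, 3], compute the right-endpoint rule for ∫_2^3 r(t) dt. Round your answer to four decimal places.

3.3237

Subinterval widths: 0.25, 0.5, 0.25.
Right endpoints: 2.25, 2.75, 3.
r(2.25) ≈ 3.1225, r(2.75) ≈ 3.3541, r(3) ≈ 3.4641.
Sum = Σ Δt_i · r(t_i).
Sum ≈ 3.3237.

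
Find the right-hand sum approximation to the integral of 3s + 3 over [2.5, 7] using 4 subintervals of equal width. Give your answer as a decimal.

Δs = (7 − 2.5)/4 = 1.125.
Right endpoints: 3.625, 4.75, 5.875, 7.
f(3.625) = 13.875, f(4.75) = 17.25, f(5.875) = 20.625, f(7) = 24.
Sum = Δs · [f(3.625) + f(4.75) + f(5.875) + f(7)].
Sum = 85.21875.

85.21875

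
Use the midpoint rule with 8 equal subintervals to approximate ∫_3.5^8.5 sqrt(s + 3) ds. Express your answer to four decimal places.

14.9518

Δs = (8.5 − 3.5)/8 = 0.625.
Midpoints: 3.8125, 4.4375, 5.0625, 5.6875, 6.3125, 6.9375, 7.5625, 8.1875.
f(3.8125) ≈ 2.6101, f(4.4375) ≈ 2.7272, f(5.0625) ≈ 2.8395, f(5.6875) ≈ 2.9475, f(6.3125) ≈ 3.0516, f(6.9375) ≈ 3.1524, f(7.5625) ≈ 3.2500, f(8.1875) ≈ 3.3448.
Sum = Δs · [f(3.8125) + f(4.4375) + f(5.0625) + ...].
Sum ≈ 14.9518.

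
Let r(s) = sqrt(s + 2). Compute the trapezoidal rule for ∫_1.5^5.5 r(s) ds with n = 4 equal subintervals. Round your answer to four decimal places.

Δs = (5.5 − 1.5)/4 = 1.
r(1.5) ≈ 1.8708, r(2.5) ≈ 2.1213, r(3.5) ≈ 2.3452, r(4.5) ≈ 2.5495, r(5.5) ≈ 2.7386.
T_4 = (Δs/2)·[r(s_0) + 2r(s_1) + 2r(s_2) + 2r(s_3) + r(s_4)].
Sum ≈ 9.3208.

9.3208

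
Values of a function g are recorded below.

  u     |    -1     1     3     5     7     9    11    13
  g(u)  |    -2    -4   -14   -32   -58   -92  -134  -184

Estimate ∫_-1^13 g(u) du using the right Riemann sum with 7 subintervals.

Δu = 2.
Sum = 2·[(-4) + (-14) + (-32) + (-58) + (-92) + (-134) + (-184)] = -1036.

-1036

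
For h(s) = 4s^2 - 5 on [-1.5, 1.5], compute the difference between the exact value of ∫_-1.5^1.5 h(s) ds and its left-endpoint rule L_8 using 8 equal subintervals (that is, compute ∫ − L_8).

Exact integral: ∫_-1.5^1.5 h(s) ds = -6.
L_8 = -5.71875.
Error = -6 − (-5.71875) = -0.28125.

-0.28125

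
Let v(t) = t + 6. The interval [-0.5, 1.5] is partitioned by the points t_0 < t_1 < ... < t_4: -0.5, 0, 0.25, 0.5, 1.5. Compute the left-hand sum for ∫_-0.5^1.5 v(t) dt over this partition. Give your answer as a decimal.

Subinterval widths: 0.5, 0.25, 0.25, 1.
Left endpoints: -0.5, 0, 0.25, 0.5.
v(-0.5) = 5.5, v(0) = 6, v(0.25) = 6.25, v(0.5) = 6.5.
Sum = Σ Δt_i · v(t_i).
Sum = 12.3125.

12.3125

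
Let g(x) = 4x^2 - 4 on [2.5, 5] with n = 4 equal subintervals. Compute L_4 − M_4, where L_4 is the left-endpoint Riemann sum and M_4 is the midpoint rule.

L_4 = 113.046875.
M_4 = 135.5078125.
L_4 − M_4 = -22.4609375.

-22.4609375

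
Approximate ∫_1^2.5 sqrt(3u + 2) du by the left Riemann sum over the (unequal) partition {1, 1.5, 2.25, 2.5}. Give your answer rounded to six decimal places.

3.769676

Subinterval widths: 0.5, 0.75, 0.25.
Left endpoints: 1, 1.5, 2.25.
f(1) ≈ 2.236068, f(1.5) ≈ 2.549510, f(2.25) ≈ 2.958040.
Sum = Σ Δu_i · f(u_i).
Sum ≈ 3.769676.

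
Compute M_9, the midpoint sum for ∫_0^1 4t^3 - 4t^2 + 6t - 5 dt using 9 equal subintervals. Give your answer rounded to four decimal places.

Δt = (1 − 0)/9 = 1/9.
Midpoints: 1/18, 1/6, 5/18, 7/18, 0.5, 11/18, 13/18, 5/6, 17/18.
f(1/18) = -6821/1458, f(1/6) = -221/54, f(5/18) = -5185/1458, f(7/18) = -4427/1458, f(0.5) = -2.5, f(11/18) = -2791/1458, f(13/18) = -1817/1458, f(5/6) = -25/54, f(17/18) = 683/1458.
Sum = Δt · [f(1/18) + f(1/6) + f(5/18) + ...].
Sum ≈ -2.3354.

-2.3354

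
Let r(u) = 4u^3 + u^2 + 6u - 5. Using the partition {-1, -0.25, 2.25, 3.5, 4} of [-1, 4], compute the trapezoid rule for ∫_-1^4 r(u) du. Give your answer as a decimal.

342.578125

Subinterval widths: 0.75, 2.5, 1.25, 0.5.
r(-1) = -14, r(-0.25) = -6.5, r(2.25) = 59.125, r(3.5) = 199.75, r(4) = 291.
On each subinterval the trapezoid contributes (Δu_i/2)·[r(u_{i-1}) + r(u_i)].
Sum = 342.578125.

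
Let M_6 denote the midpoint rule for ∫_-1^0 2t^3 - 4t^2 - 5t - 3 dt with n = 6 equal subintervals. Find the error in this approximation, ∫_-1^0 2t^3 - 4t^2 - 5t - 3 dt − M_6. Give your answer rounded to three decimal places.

Exact integral: ∫_-1^0 f(t) dt ≈ -2.33333.
M_6 ≈ -2.31713.
Error ≈ -2.33333 − (-2.31713) ≈ -0.016.

-0.016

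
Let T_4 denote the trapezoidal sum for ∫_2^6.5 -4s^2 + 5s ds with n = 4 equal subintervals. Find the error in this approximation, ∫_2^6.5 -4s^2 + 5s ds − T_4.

Exact integral: ∫_2^6.5 f(s) ds = -259.875.
T_4 = -263.671875.
Error = -259.875 − (-263.671875) = 3.796875.

3.796875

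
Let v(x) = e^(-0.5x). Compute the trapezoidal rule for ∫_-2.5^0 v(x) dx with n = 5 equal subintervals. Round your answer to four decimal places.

5.0066

Δx = (0 − (-2.5))/5 = 0.5.
v(-2.5) ≈ 3.4903, v(-2) ≈ 2.7183, v(-1.5) ≈ 2.1170, v(-1) ≈ 1.6487, v(-0.5) ≈ 1.2840, v(0) ≈ 1.0000.
T_5 = (Δx/2)·[v(x_0) + 2v(x_1) + ... + 2v(x_{4}) + v(x_5)].
Sum ≈ 5.0066.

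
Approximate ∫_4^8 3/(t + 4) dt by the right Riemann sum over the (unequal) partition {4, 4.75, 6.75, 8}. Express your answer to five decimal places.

Subinterval widths: 0.75, 2, 1.25.
Right endpoints: 4.75, 6.75, 8.
f(4.75) = 12/35, f(6.75) = 12/43, f(8) = 0.25.
Sum = Σ Δt_i · f(t_i).
Sum ≈ 1.12778.

1.12778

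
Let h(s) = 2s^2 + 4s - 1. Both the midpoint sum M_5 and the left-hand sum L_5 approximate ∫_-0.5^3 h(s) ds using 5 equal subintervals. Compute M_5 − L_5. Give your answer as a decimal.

M_5 = 31.7975.
L_5 = 21.63.
M_5 − L_5 = 10.1675.

10.1675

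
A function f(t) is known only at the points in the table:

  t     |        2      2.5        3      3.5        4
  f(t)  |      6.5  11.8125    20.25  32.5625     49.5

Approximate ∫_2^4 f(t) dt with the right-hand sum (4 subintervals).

57.0625

Δt = 0.5.
Sum = 0.5·[11.8125 + 20.25 + 32.5625 + 49.5] = 57.0625.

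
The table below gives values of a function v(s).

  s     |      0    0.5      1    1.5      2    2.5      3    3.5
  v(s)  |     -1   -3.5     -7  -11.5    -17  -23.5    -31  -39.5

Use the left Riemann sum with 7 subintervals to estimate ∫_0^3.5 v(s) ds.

-47.25

Δs = 0.5.
Sum = 0.5·[(-1) + (-3.5) + (-7) + (-11.5) + (-17) + (-23.5) + (-31)] = -47.25.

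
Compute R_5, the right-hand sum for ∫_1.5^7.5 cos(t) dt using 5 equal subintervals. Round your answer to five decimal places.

0.11336

Δt = (7.5 − 1.5)/5 = 1.2.
Right endpoints: 2.7, 3.9, 5.1, 6.3, 7.5.
f(2.7) ≈ -0.90407, f(3.9) ≈ -0.72593, f(5.1) ≈ 0.37798, f(6.3) ≈ 0.99986, f(7.5) ≈ 0.34664.
Sum = Δt · [f(2.7) + f(3.9) + f(5.1) + f(6.3) + f(7.5)].
Sum ≈ 0.11336.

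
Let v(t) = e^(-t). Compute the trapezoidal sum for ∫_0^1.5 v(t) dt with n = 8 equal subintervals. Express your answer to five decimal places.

Δt = (1.5 − 0)/8 = 0.1875.
v(0) ≈ 1.00000, v(0.1875) ≈ 0.82903, v(0.375) ≈ 0.68729, v(0.5625) ≈ 0.56978, v(0.75) ≈ 0.47237, v(0.9375) ≈ 0.39161, v(1.125) ≈ 0.32465, v(1.3125) ≈ 0.26915, v(1.5) ≈ 0.22313.
T_8 = (Δt/2)·[v(t_0) + 2v(t_1) + ... + 2v(t_{7}) + v(t_8)].
Sum ≈ 0.77914.

0.77914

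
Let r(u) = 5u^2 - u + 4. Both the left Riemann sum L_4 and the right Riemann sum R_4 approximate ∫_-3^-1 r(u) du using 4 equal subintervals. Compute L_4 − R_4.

21

L_4 = 66.25.
R_4 = 45.25.
L_4 − R_4 = 21.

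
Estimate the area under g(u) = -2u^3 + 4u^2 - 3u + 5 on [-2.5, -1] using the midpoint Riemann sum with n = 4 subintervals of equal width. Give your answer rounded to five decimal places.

53.65137

Δu = (-1 − (-2.5))/4 = 0.375.
Midpoints: -2.3125, -1.9375, -1.5625, -1.1875.
g(-2.3125) = 118909/2048, g(-1.9375) = 82687/2048, g(-1.5625) = 55465/2048, g(-1.1875) = 35947/2048.
Sum = Δu · [g(-2.3125) + g(-1.9375) + g(-1.5625) + g(-1.1875)].
Sum ≈ 53.65137.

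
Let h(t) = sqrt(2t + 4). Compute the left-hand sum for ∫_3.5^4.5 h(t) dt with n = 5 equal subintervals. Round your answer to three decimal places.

Δt = (4.5 − 3.5)/5 = 0.2.
Left endpoints: 3.5, 3.7, 3.9, 4.1, 4.3.
h(3.5) ≈ 3.317, h(3.7) ≈ 3.376, h(3.9) ≈ 3.435, h(4.1) ≈ 3.493, h(4.3) ≈ 3.550.
Sum = Δt · [h(3.5) + h(3.7) + h(3.9) + h(4.1) + h(4.3)].
Sum ≈ 3.434.

3.434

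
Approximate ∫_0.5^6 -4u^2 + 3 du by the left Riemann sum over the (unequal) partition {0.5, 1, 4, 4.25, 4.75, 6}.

-160.9375

Subinterval widths: 0.5, 3, 0.25, 0.5, 1.25.
Left endpoints: 0.5, 1, 4, 4.25, 4.75.
f(0.5) = 2, f(1) = -1, f(4) = -61, f(4.25) = -69.25, f(4.75) = -87.25.
Sum = Σ Δu_i · f(u_i).
Sum = -160.9375.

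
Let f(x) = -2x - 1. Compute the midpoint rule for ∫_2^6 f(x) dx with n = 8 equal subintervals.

-36

Δx = (6 − 2)/8 = 0.5.
Midpoints: 2.25, 2.75, 3.25, 3.75, 4.25, 4.75, 5.25, 5.75.
f(2.25) = -5.5, f(2.75) = -6.5, f(3.25) = -7.5, f(3.75) = -8.5, f(4.25) = -9.5, f(4.75) = -10.5, f(5.25) = -11.5, f(5.75) = -12.5.
Sum = Δx · [f(2.25) + f(2.75) + f(3.25) + ...].
Sum = -36.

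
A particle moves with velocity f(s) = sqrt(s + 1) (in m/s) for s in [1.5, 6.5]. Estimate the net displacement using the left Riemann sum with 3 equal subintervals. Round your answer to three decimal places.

10.063

Δs = (6.5 − 1.5)/3 = 5/3.
Left endpoints: 1.5, 19/6, 29/6.
f(1.5) ≈ 1.581, f(19/6) ≈ 2.041, f(29/6) ≈ 2.415.
Sum = Δs · [f(1.5) + f(19/6) + f(29/6)].
Sum ≈ 10.063.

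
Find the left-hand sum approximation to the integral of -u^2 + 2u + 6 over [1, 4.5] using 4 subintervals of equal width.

15.12109375

Δu = (4.5 − 1)/4 = 0.875.
Left endpoints: 1, 1.875, 2.75, 3.625.
f(1) = 7, f(1.875) = 6.234375, f(2.75) = 3.9375, f(3.625) = 0.109375.
Sum = Δu · [f(1) + f(1.875) + f(2.75) + f(3.625)].
Sum = 15.12109375.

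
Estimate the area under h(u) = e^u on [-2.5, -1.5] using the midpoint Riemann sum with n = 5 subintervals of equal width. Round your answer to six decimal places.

Δu = (-1.5 − (-2.5))/5 = 0.2.
Midpoints: -2.4, -2.2, -2, -1.8, -1.6.
h(-2.4) ≈ 0.090718, h(-2.2) ≈ 0.110803, h(-2) ≈ 0.135335, h(-1.8) ≈ 0.165299, h(-1.6) ≈ 0.201897.
Sum = Δu · [h(-2.4) + h(-2.2) + h(-2) + h(-1.8) + h(-1.6)].
Sum ≈ 0.140810.

0.140810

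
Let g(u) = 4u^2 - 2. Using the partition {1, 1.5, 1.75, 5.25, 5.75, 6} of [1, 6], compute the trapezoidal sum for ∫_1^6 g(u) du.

305.4375

Subinterval widths: 0.5, 0.25, 3.5, 0.5, 0.25.
g(1) = 2, g(1.5) = 7, g(1.75) = 10.25, g(5.25) = 108.25, g(5.75) = 130.25, g(6) = 142.
On each subinterval the trapezoid contributes (Δu_i/2)·[g(u_{i-1}) + g(u_i)].
Sum = 305.4375.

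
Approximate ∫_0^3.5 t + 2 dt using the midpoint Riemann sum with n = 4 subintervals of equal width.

13.125

Δt = (3.5 − 0)/4 = 0.875.
Midpoints: 0.4375, 1.3125, 2.1875, 3.0625.
f(0.4375) = 2.4375, f(1.3125) = 3.3125, f(2.1875) = 4.1875, f(3.0625) = 5.0625.
Sum = Δt · [f(0.4375) + f(1.3125) + f(2.1875) + f(3.0625)].
Sum = 13.125.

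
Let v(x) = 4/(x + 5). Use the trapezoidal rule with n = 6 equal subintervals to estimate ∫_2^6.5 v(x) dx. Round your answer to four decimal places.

1.9882

Δx = (6.5 − 2)/6 = 0.75.
v(2) = 4/7, v(2.75) = 16/31, v(3.5) = 8/17, v(4.25) = 16/37, v(5) = 0.4, v(5.75) = 16/43, v(6.5) = 8/23.
T_6 = (Δx/2)·[v(x_0) + 2v(x_1) + ... + 2v(x_{5}) + v(x_6)].
Sum ≈ 1.9882.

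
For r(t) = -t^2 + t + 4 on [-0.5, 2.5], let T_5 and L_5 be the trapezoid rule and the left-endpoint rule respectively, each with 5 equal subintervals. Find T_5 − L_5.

-0.9

T_5 = 9.57.
L_5 = 10.47.
T_5 − L_5 = -0.9.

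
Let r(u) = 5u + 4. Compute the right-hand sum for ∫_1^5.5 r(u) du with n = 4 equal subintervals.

103.78125

Δu = (5.5 − 1)/4 = 1.125.
Right endpoints: 2.125, 3.25, 4.375, 5.5.
r(2.125) = 14.625, r(3.25) = 20.25, r(4.375) = 25.875, r(5.5) = 31.5.
Sum = Δu · [r(2.125) + r(3.25) + r(4.375) + r(5.5)].
Sum = 103.78125.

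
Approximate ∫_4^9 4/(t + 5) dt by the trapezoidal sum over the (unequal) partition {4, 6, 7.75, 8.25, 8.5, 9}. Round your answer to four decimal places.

Subinterval widths: 2, 1.75, 0.5, 0.25, 0.5.
f(4) = 4/9, f(6) = 4/11, f(7.75) = 16/51, f(8.25) = 16/53, f(8.5) = 8/27, f(9) = 2/7.
On each subinterval the trapezoid contributes (Δt_i/2)·[f(t_{i-1}) + f(t_i)].
Sum ≈ 1.7750.

1.7750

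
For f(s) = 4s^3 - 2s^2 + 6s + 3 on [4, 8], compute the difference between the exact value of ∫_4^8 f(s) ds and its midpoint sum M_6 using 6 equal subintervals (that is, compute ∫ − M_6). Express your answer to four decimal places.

10.3704

Exact integral: ∫_4^8 f(s) ds ≈ 3697.333333.
M_6 ≈ 3686.962963.
Error ≈ 3697.333333 − 3686.962963 ≈ 10.3704.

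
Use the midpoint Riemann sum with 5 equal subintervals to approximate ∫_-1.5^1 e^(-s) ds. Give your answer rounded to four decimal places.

Δs = (1 − (-1.5))/5 = 0.5.
Midpoints: -1.25, -0.75, -0.25, 0.25, 0.75.
f(-1.25) ≈ 3.4903, f(-0.75) ≈ 2.1170, f(-0.25) ≈ 1.2840, f(0.25) ≈ 0.7788, f(0.75) ≈ 0.4724.
Sum = Δs · [f(-1.25) + f(-0.75) + f(-0.25) + f(0.25) + f(0.75)].
Sum ≈ 4.0713.

4.0713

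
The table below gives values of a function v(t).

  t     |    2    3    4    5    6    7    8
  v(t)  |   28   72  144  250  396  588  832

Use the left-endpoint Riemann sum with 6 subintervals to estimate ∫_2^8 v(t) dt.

1478

Δt = 1.
Sum = 1·[28 + 72 + 144 + 250 + 396 + 588] = 1478.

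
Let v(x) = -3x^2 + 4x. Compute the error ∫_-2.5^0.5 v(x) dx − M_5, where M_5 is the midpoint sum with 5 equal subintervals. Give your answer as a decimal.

-0.27

Exact integral: ∫_-2.5^0.5 v(x) dx = -27.75.
M_5 = -27.48.
Error = -27.75 − (-27.48) = -0.27.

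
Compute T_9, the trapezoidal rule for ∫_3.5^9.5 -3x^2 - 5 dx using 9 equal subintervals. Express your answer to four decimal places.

Δx = (9.5 − 3.5)/9 = 2/3.
f(3.5) = -41.75, f(25/6) = -685/12, f(29/6) = -901/12, f(5.5) = -95.75, f(37/6) = -1429/12, f(41/6) = -1741/12, f(7.5) = -173.75, f(49/6) = -2461/12, f(53/6) = -2869/12, f(9.5) = -275.75.
T_9 = (Δx/2)·[f(x_0) + 2f(x_1) + ... + 2f(x_{8}) + f(x_9)].
Sum ≈ -845.8333.

-845.8333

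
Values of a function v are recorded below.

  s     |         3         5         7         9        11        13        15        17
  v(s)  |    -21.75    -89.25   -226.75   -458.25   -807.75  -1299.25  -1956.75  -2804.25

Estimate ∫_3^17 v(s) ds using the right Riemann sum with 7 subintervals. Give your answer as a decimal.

Δs = 2.
Sum = 2·[(-89.25) + (-226.75) + (-458.25) + (-807.75) + (-1299.25) + (-1956.75) + (-2804.25)] = -15284.5.

-15284.5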